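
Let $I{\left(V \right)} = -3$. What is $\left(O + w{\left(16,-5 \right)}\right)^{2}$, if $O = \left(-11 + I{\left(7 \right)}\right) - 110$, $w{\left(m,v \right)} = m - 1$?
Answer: $11881$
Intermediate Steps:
$w{\left(m,v \right)} = -1 + m$ ($w{\left(m,v \right)} = m - 1 = -1 + m$)
$O = -124$ ($O = \left(-11 - 3\right) - 110 = -14 - 110 = -124$)
$\left(O + w{\left(16,-5 \right)}\right)^{2} = \left(-124 + \left(-1 + 16\right)\right)^{2} = \left(-124 + 15\right)^{2} = \left(-109\right)^{2} = 11881$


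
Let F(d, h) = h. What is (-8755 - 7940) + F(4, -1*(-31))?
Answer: -16664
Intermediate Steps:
(-8755 - 7940) + F(4, -1*(-31)) = (-8755 - 7940) - 1*(-31) = -16695 + 31 = -16664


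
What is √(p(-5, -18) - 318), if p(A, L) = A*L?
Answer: 2*I*√57 ≈ 15.1*I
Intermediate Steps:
√(p(-5, -18) - 318) = √(-5*(-18) - 318) = √(90 - 318) = √(-228) = 2*I*√57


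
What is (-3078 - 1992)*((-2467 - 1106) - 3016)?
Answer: 33406230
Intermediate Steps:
(-3078 - 1992)*((-2467 - 1106) - 3016) = -5070*(-3573 - 3016) = -5070*(-6589) = 33406230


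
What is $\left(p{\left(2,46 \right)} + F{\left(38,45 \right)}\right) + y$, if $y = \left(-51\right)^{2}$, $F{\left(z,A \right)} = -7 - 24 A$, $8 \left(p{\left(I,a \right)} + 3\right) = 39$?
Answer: $\frac{12127}{8} \approx 1515.9$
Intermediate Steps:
$p{\left(I,a \right)} = \frac{15}{8}$ ($p{\left(I,a \right)} = -3 + \frac{1}{8} \cdot 39 = -3 + \frac{39}{8} = \frac{15}{8}$)
$y = 2601$
$\left(p{\left(2,46 \right)} + F{\left(38,45 \right)}\right) + y = \left(\frac{15}{8} - 1087\right) + 2601 = - \frac{8681}{8} + 2601 = \frac{12127}{8}$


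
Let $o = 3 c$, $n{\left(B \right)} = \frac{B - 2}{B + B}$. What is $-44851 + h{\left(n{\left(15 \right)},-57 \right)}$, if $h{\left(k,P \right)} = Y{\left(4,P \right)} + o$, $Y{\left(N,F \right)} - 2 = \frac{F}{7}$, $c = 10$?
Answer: $- \frac{313790}{7} \approx -44827.0$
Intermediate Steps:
$Y{\left(N,F \right)} = 2 + \frac{F}{7}$
$n{\left(B \right)} = \frac{-2 + B}{2 B}$
$o = 30$ ($o = 3 \cdot 10 = 30$)
$h{\left(k,P \right)} = 32 + \frac{P}{7}$ ($h{\left(k,P \right)} = \left(2 + \frac{P}{7}\right) + 30 = 32 + \frac{P}{7}$)
$-44851 + h{\left(n{\left(15 \right)},-57 \right)} = -44851 + \left(32 + \frac{1}{7} \left(-57\right)\right) = -44851 + \left(32 - \frac{57}{7}\right) = -44851 + \frac{167}{7} = - \frac{313790}{7}$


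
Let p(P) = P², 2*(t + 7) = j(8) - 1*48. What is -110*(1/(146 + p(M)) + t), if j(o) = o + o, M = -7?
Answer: 98648/39 ≈ 2529.4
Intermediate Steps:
j(o) = 2*o
t = -23 (t = -7 + (2*8 - 1*48)/2 = -7 + (16 - 48)/2 = -7 + (½)*(-32) = -7 - 16 = -23)
-110*(1/(146 + p(M)) + t) = -110*(1/(146 + (-7)²) - 23) = -110*(1/(146 + 49) - 23) = -110*(1/195 - 23) = -110*(-4484/195) = 98648/39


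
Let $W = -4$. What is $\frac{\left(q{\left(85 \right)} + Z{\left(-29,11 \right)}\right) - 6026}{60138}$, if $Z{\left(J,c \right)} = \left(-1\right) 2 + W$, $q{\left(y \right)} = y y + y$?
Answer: $\frac{71}{3341} \approx 0.021251$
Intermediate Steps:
$q{\left(y \right)} = y + y^{2}$ ($q{\left(y \right)} = y^{2} + y = y + y^{2}$)
$Z{\left(J,c \right)} = -6$ ($Z{\left(J,c \right)} = \left(-1\right) 2 - 4 = -2 - 4 = -6$)
$\frac{\left(q{\left(85 \right)} + Z{\left(-29,11 \right)}\right) - 6026}{60138} = \frac{\left(85 \left(1 + 85\right) - 6\right) - 6026}{60138} = \left(\left(85 \cdot 86 - 6\right) - 6026\right) \frac{1}{60138} = \left(\left(7310 - 6\right) - 6026\right) \frac{1}{60138} = \left(7304 - 6026\right) \frac{1}{60138} = 1278 \cdot \frac{1}{60138} = \frac{71}{3341}$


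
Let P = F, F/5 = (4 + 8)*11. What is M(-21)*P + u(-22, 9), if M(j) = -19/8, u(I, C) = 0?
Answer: -3135/2 ≈ -1567.5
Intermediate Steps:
M(j) = -19/8 (M(j) = -19*⅛ = -19/8)
F = 660 (F = 5*((4 + 8)*11) = 5*(12*11) = 5*132 = 660)
P = 660
M(-21)*P + u(-22, 9) = -19/8*660 + 0 = -3135/2 + 0 = -3135/2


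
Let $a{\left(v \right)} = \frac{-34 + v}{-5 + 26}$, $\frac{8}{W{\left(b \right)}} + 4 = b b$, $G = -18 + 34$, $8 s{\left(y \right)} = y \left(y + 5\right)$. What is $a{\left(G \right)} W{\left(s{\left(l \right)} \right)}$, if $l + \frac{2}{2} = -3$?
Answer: $\frac{64}{35} \approx 1.8286$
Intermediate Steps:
$l = -4$ ($l = -1 - 3 = -4$)
$s{\left(y \right)} = \frac{y \left(5 + y\right)}{8}$ ($s{\left(y \right)} = \frac{y \left(y + 5\right)}{8} = \frac{y \left(5 + y\right)}{8}$)
$G = 16$
$W{\left(b \right)} = \frac{8}{-4 + b^{2}}$ ($W{\left(b \right)} = \frac{8}{-4 + b b} = \frac{8}{-4 + b^{2}}$)
$a{\left(v \right)} = - \frac{34}{21} + \frac{v}{21}$ ($a{\left(v \right)} = \frac{-34 + v}{21} = \left(-34 + v\right) \frac{1}{21} = - \frac{34}{21} + \frac{v}{21}$)
$a{\left(G \right)} W{\left(s{\left(l \right)} \right)} = \left(- \frac{34}{21} + \frac{1}{21} \cdot 16\right) \frac{8}{-4 + \left(\frac{1}{8} \left(-4\right) \left(5 - 4\right)\right)^{2}} = \left(- \frac{34}{21} + \frac{16}{21}\right) \frac{8}{-4 + \left(\frac{1}{8} \left(-4\right) 1\right)^{2}} = - \frac{6 \frac{8}{-4 + \left(- \frac{1}{2}\right)^{2}}}{7} = - \frac{6 \frac{8}{-4 + \frac{1}{4}}}{7} = - \frac{6 \frac{8}{- \frac{15}{4}}}{7} = - \frac{6 \cdot 8 \left(- \frac{4}{15}\right)}{7} = \left(- \frac{6}{7}\right) \left(- \frac{32}{15}\right) = \frac{64}{35}$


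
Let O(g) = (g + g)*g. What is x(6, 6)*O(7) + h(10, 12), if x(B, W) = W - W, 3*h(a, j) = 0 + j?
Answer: 4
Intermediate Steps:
h(a, j) = j/3 (h(a, j) = (0 + j)/3 = j/3)
x(B, W) = 0
O(g) = 2*g**2 (O(g) = (2*g)*g = 2*g**2)
x(6, 6)*O(7) + h(10, 12) = 0*(2*7**2) + (1/3)*12 = 0*(2*49) + 4 = 0*98 + 4 = 0 + 4 = 4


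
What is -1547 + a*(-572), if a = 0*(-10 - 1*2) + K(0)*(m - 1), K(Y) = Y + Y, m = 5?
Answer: -1547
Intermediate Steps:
K(Y) = 2*Y
a = 0 (a = 0*(-10 - 1*2) + (2*0)*(5 - 1) = 0*(-10 - 2) + 0*4 = 0*(-12) + 0 = 0 + 0 = 0)
-1547 + a*(-572) = -1547 + 0*(-572) = -1547 + 0 = -1547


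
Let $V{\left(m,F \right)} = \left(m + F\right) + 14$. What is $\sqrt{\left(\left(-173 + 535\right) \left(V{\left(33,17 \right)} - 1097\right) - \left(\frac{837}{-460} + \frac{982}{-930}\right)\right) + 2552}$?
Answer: $\frac{i \sqrt{169923361123365}}{21390} \approx 609.42 i$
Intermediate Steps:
$V{\left(m,F \right)} = 14 + F + m$ ($V{\left(m,F \right)} = \left(F + m\right) + 14 = 14 + F + m$)
$\sqrt{\left(\left(-173 + 535\right) \left(V{\left(33,17 \right)} - 1097\right) - \left(\frac{837}{-460} + \frac{982}{-930}\right)\right) + 2552} = \sqrt{\left(\left(-173 + 535\right) \left(\left(14 + 17 + 33\right) - 1097\right) - \left(\frac{837}{-460} + \frac{982}{-930}\right)\right) + 2552} = \sqrt{\left(362 \left(64 - 1097\right) - \left(837 \left(- \frac{1}{460}\right) + 982 \left(- \frac{1}{930}\right)\right)\right) + 2552} = \sqrt{\left(362 \left(-1033\right) - \left(- \frac{837}{460} - \frac{491}{465}\right)\right) + 2552} = \sqrt{\left(-373946 - - \frac{123013}{42780}\right) + 2552} = \sqrt{\left(-373946 + \frac{123013}{42780}\right) + 2552} = \sqrt{- \frac{15997286867}{42780} + 2552} = \sqrt{- \frac{15888112307}{42780}} = \frac{i \sqrt{169923361123365}}{21390}$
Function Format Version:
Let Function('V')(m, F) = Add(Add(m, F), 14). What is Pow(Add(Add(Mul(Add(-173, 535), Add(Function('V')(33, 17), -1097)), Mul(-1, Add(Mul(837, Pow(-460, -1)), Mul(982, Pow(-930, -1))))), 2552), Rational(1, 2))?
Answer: Mul(Rational(1, 21390), I, Pow(169923361123365, Rational(1, 2))) ≈ Mul(609.42, I)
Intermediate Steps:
Function('V')(m, F) = Add(14, F, m) (Function('V')(m, F) = Add(Add(F, m), 14) = Add(14, F, m))
Pow(Add(Add(Mul(Add(-173, 535), Add(Function('V')(33, 17), -1097)), Mul(-1, Add(Mul(837, Pow(-460, -1)), Mul(982, Pow(-930, -1))))), 2552), Rational(1, 2)) = Pow(Add(Add(Mul(Add(-173, 535), Add(Add(14, 17, 33), -1097)), Mul(-1, Add(Mul(837, Pow(-460, -1)), Mul(982, Pow(-930, -1))))), 2552), Rational(1, 2)) = Pow(Add(Add(Mul(362, Add(64, -1097)), Mul(-1, Add(Mul(837, Rational(-1, 460)), Mul(982, Rational(-1, 930))))), 2552), Rational(1, 2)) = Pow(Add(Add(Mul(362, -1033), Mul(-1, Add(Rational(-837, 460), Rational(-491, 465)))), 2552), Rational(1, 2)) = Pow(Add(Add(-373946, Mul(-1, Rational(-123013, 42780))), 2552), Rational(1, 2)) = Pow(Add(Add(-373946, Rational(123013, 42780)), 2552), Rational(1, 2)) = Pow(Add(Rational(-15997286867, 42780), 2552), Rational(1, 2)) = Pow(Rational(-15888112307, 42780), Rational(1, 2)) = Mul(Rational(1, 21390), I, Pow(169923361123365, Rational(1, 2)))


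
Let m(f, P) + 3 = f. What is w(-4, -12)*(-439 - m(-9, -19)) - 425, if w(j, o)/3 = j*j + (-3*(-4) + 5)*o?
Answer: 240403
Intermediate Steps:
m(f, P) = -3 + f
w(j, o) = 3*j² + 51*o (w(j, o) = 3*(j*j + (-3*(-4) + 5)*o) = 3*(j² + (12 + 5)*o) = 3*(j² + 17*o) = 3*j² + 51*o)
w(-4, -12)*(-439 - m(-9, -19)) - 425 = (3*(-4)² + 51*(-12))*(-439 - (-3 - 9)) - 425 = (3*16 - 612)*(-439 - 1*(-12)) - 425 = (48 - 612)*(-439 + 12) - 425 = -564*(-427) - 425 = 240828 - 425 = 240403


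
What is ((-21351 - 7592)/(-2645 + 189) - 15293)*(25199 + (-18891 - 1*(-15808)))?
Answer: -207507046785/614 ≈ -3.3796e+8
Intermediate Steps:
((-21351 - 7592)/(-2645 + 189) - 15293)*(25199 + (-18891 - 1*(-15808))) = (-28943/(-2456) - 15293)*(25199 + (-18891 + 15808)) = (-28943*(-1/2456) - 15293)*(25199 - 3083) = (28943/2456 - 15293)*22116 = -37530665/2456*22116 = -207507046785/614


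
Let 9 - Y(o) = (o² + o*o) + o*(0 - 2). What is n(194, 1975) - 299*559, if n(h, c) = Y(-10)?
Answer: -167352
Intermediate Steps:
Y(o) = 9 - 2*o² + 2*o (Y(o) = 9 - ((o² + o*o) + o*(0 - 2)) = 9 - ((o² + o²) + o*(-2)) = 9 - (2*o² - 2*o) = 9 - (-2*o + 2*o²) = 9 + (-2*o² + 2*o) = 9 - 2*o² + 2*o)
n(h, c) = -211 (n(h, c) = 9 - 2*(-10)² + 2*(-10) = 9 - 2*100 - 20 = 9 - 200 - 20 = -211)
n(194, 1975) - 299*559 = -211 - 299*559 = -211 - 167141 = -167352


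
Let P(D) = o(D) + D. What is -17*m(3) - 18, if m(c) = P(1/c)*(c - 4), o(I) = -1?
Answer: -88/3 ≈ -29.333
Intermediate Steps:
P(D) = -1 + D
m(c) = (-1 + 1/c)*(-4 + c) (m(c) = (-1 + 1/c)*(c - 4) = (-1 + 1/c)*(-4 + c))
-17*m(3) - 18 = -17*(5 - 1*3 - 4/3) - 18 = -17*(5 - 3 - 4*⅓) - 18 = -17*(5 - 3 - 4/3) - 18 = -17*⅔ - 18 = -34/3 - 18 = -88/3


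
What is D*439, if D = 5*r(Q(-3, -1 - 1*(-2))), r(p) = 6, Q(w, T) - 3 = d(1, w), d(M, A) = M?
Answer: 13170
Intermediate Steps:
Q(w, T) = 4 (Q(w, T) = 3 + 1 = 4)
D = 30 (D = 5*6 = 30)
D*439 = 30*439 = 13170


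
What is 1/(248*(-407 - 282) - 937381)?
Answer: -1/1108253 ≈ -9.0232e-7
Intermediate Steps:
1/(248*(-407 - 282) - 937381) = 1/(248*(-689) - 937381) = 1/(-170872 - 937381) = 1/(-1108253) = -1/1108253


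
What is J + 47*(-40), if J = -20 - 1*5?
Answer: -1905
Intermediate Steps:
J = -25 (J = -20 - 5 = -25)
J + 47*(-40) = -25 + 47*(-40) = -25 - 1880 = -1905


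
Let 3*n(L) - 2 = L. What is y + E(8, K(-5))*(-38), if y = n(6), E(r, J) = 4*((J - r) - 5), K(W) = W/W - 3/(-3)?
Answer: 5024/3 ≈ 1674.7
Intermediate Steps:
K(W) = 2 (K(W) = 1 - 3*(-⅓) = 1 + 1 = 2)
E(r, J) = -20 - 4*r + 4*J (E(r, J) = 4*(-5 + J - r) = -20 - 4*r + 4*J)
n(L) = ⅔ + L/3
y = 8/3 (y = ⅔ + (⅓)*6 = ⅔ + 2 = 8/3 ≈ 2.6667)
y + E(8, K(-5))*(-38) = 8/3 + (-20 - 4*8 + 4*2)*(-38) = 8/3 + (-20 - 32 + 8)*(-38) = 8/3 - 44*(-38) = 8/3 + 1672 = 5024/3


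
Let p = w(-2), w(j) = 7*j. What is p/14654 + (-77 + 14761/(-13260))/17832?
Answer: -543784331/101910949920 ≈ -0.0053359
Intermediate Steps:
p = -14 (p = 7*(-2) = -14)
p/14654 + (-77 + 14761/(-13260))/17832 = -14/14654 + (-77 + 14761/(-13260))/17832 = -14*1/14654 + (-77 + 14761*(-1/13260))*(1/17832) = -7/7327 + (-77 - 14761/13260)*(1/17832) = -7/7327 - 1035781/13260*1/17832 = -7/7327 - 1035781/236452320 = -543784331/101910949920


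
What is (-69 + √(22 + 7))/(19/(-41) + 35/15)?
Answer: -369/10 + 123*√29/230 ≈ -34.020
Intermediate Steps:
(-69 + √(22 + 7))/(19/(-41) + 35/15) = (-69 + √29)/(19*(-1/41) + 35*(1/15)) = (-69 + √29)/(-19/41 + 7/3) = (-69 + √29)/(230/123) = 123*(-69 + √29)/230 = -369/10 + 123*√29/230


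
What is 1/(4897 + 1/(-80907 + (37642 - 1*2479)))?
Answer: 45744/224008367 ≈ 0.00020421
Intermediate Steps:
1/(4897 + 1/(-80907 + (37642 - 1*2479))) = 1/(4897 + 1/(-80907 + (37642 - 2479))) = 1/(4897 + 1/(-80907 + 35163)) = 1/(4897 + 1/(-45744)) = 1/(4897 - 1/45744) = 1/(224008367/45744) = 45744/224008367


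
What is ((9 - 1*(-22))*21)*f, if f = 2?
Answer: 1302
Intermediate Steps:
((9 - 1*(-22))*21)*f = ((9 - 1*(-22))*21)*2 = ((9 + 22)*21)*2 = (31*21)*2 = 651*2 = 1302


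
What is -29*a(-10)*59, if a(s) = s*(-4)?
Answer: -68440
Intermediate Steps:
a(s) = -4*s
-29*a(-10)*59 = -(-116)*(-10)*59 = -29*40*59 = -1160*59 = -68440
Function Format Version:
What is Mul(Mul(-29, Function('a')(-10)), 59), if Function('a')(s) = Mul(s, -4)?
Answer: -68440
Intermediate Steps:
Function('a')(s) = Mul(-4, s)
Mul(Mul(-29, Function('a')(-10)), 59) = Mul(Mul(-29, Mul(-4, -10)), 59) = Mul(Mul(-29, 40), 59) = Mul(-1160, 59) = -68440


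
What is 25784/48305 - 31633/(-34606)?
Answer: 2420313169/1671642830 ≈ 1.4479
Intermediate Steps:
25784/48305 - 31633/(-34606) = 25784*(1/48305) - 31633*(-1/34606) = 25784/48305 + 31633/34606 = 2420313169/1671642830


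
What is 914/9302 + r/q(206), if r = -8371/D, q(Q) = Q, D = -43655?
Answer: 4148702531/41826117430 ≈ 0.099189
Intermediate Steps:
r = 8371/43655 (r = -8371/(-43655) = -8371*(-1/43655) = 8371/43655 ≈ 0.19175)
914/9302 + r/q(206) = 914/9302 + (8371/43655)/206 = 914*(1/9302) + (8371/43655)*(1/206) = 457/4651 + 8371/8992930 = 4148702531/41826117430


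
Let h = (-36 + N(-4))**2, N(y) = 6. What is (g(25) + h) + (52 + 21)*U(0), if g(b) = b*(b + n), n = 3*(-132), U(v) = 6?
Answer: -7937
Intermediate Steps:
n = -396
h = 900 (h = (-36 + 6)**2 = (-30)**2 = 900)
g(b) = b*(-396 + b) (g(b) = b*(b - 396) = b*(-396 + b))
(g(25) + h) + (52 + 21)*U(0) = (25*(-396 + 25) + 900) + (52 + 21)*6 = (25*(-371) + 900) + 73*6 = (-9275 + 900) + 438 = -8375 + 438 = -7937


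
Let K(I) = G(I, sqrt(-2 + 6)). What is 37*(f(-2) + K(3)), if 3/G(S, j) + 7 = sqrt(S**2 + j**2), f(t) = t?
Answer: -1147/12 - 37*sqrt(13)/12 ≈ -106.70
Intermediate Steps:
G(S, j) = 3/(-7 + sqrt(S**2 + j**2))
K(I) = 3/(-7 + sqrt(4 + I**2)) (K(I) = 3/(-7 + sqrt(I**2 + (sqrt(-2 + 6))**2)) = 3/(-7 + sqrt(I**2 + (sqrt(4))**2)) = 3/(-7 + sqrt(I**2 + 2**2)) = 3/(-7 + sqrt(I**2 + 4)) = 3/(-7 + sqrt(4 + I**2)))
37*(f(-2) + K(3)) = 37*(-2 + 3/(-7 + sqrt(4 + 3**2))) = 37*(-2 + 3/(-7 + sqrt(4 + 9))) = 37*(-2 + 3/(-7 + sqrt(13))) = -74 + 111/(-7 + sqrt(13))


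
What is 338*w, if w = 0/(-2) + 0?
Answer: 0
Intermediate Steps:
w = 0 (w = 0*(-½) + 0 = 0 + 0 = 0)
338*w = 338*0 = 0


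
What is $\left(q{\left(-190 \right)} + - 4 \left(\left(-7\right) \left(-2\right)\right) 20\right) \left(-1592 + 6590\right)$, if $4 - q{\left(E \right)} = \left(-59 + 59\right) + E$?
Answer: $-4628148$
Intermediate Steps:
$q{\left(E \right)} = 4 - E$ ($q{\left(E \right)} = 4 - \left(\left(-59 + 59\right) + E\right) = 4 - \left(0 + E\right) = 4 - E$)
$\left(q{\left(-190 \right)} + - 4 \left(\left(-7\right) \left(-2\right)\right) 20\right) \left(-1592 + 6590\right) = \left(\left(4 - -190\right) + - 4 \left(\left(-7\right) \left(-2\right)\right) 20\right) \left(-1592 + 6590\right) = \left(\left(4 + 190\right) + \left(-4\right) 14 \cdot 20\right) 4998 = \left(194 - 1120\right) 4998 = \left(-926\right) 4998 = -4628148$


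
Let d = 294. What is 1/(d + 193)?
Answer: 1/487 ≈ 0.0020534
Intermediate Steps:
1/(d + 193) = 1/(294 + 193) = 1/487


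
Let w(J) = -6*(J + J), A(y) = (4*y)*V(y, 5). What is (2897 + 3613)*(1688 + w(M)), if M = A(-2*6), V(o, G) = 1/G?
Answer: 11738832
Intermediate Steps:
A(y) = 4*y/5 (A(y) = (4*y)/5 = (4*y)*(1/5) = 4*y/5)
M = -48/5 (M = 4*(-2*6)/5 = (4/5)*(-12) = -48/5 ≈ -9.6000)
w(J) = -12*J
(2897 + 3613)*(1688 + w(M)) = (2897 + 3613)*(1688 - 12*(-48/5)) = 6510*(1688 + 576/5) = 6510*(9016/5) = 11738832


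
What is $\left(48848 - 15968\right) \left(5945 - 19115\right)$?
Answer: $-433029600$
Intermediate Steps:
$\left(48848 - 15968\right) \left(5945 - 19115\right) = 32880 \left(-13170\right) = -433029600$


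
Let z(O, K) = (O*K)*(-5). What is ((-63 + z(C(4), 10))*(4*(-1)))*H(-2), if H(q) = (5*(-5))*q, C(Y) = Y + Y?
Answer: 92600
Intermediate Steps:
C(Y) = 2*Y
H(q) = -25*q
z(O, K) = -5*K*O (z(O, K) = (K*O)*(-5) = -5*K*O)
((-63 + z(C(4), 10))*(4*(-1)))*H(-2) = ((-63 - 5*10*2*4)*(4*(-1)))*(-25*(-2)) = ((-63 - 5*10*8)*(-4))*50 = ((-63 - 400)*(-4))*50 = -463*(-4)*50 = 1852*50 = 92600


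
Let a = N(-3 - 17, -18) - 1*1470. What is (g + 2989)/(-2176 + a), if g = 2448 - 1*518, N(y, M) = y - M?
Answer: -4919/3648 ≈ -1.3484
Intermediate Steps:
g = 1930 (g = 2448 - 518 = 1930)
a = -1472 (a = ((-3 - 17) - 1*(-18)) - 1*1470 = (-20 + 18) - 1470 = -2 - 1470 = -1472)
(g + 2989)/(-2176 + a) = (1930 + 2989)/(-2176 - 1472) = 4919/(-3648) = 4919*(-1/3648) = -4919/3648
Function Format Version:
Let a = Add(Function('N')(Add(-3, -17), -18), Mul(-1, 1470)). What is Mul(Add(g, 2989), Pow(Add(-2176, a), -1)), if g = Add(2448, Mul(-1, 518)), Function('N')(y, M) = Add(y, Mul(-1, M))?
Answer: Rational(-4919, 3648) ≈ -1.3484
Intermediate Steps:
g = 1930 (g = Add(2448, -518) = 1930)
a = -1472 (a = Add(Add(Add(-3, -17), Mul(-1, -18)), Mul(-1, 1470)) = Add(Add(-20, 18), -1470) = Add(-2, -1470) = -1472)
Mul(Add(g, 2989), Pow(Add(-2176, a), -1)) = Mul(Add(1930, 2989), Pow(Add(-2176, -1472), -1)) = Mul(4919, Pow(-3648, -1)) = Mul(4919, Rational(-1, 3648)) = Rational(-4919, 3648)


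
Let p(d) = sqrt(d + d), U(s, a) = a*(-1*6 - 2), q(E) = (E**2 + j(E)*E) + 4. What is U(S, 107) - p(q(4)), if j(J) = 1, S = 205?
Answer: -856 - 4*sqrt(3) ≈ -862.93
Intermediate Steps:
q(E) = 4 + E + E**2 (q(E) = (E**2 + 1*E) + 4 = (E**2 + E) + 4 = (E + E**2) + 4 = 4 + E + E**2)
U(s, a) = -8*a (U(s, a) = a*(-6 - 2) = a*(-8) = -8*a)
p(d) = sqrt(2)*sqrt(d) (p(d) = sqrt(2*d) = sqrt(2)*sqrt(d))
U(S, 107) - p(q(4)) = -8*107 - sqrt(2)*sqrt(4 + 4 + 4**2) = -856 - sqrt(2)*sqrt(4 + 4 + 16) = -856 - sqrt(2)*sqrt(24) = -856 - sqrt(2)*2*sqrt(6) = -856 - 4*sqrt(3)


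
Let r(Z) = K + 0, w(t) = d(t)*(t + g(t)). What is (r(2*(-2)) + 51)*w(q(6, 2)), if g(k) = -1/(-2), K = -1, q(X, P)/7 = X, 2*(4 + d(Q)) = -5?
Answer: -27625/2 ≈ -13813.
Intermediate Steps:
d(Q) = -13/2 (d(Q) = -4 + (½)*(-5) = -4 - 5/2 = -13/2)
q(X, P) = 7*X
g(k) = ½ (g(k) = -1*(-½) = ½)
w(t) = -13/4 - 13*t/2 (w(t) = -13*(t + ½)/2 = -13*(½ + t)/2 = -13/4 - 13*t/2)
r(Z) = -1 (r(Z) = -1 + 0 = -1)
(r(2*(-2)) + 51)*w(q(6, 2)) = (-1 + 51)*(-13/4 - 91*6/2) = 50*(-13/4 - 13/2*42) = 50*(-13/4 - 273) = 50*(-1105/4) = -27625/2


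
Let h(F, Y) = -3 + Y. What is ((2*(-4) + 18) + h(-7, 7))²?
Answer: 196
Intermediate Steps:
((2*(-4) + 18) + h(-7, 7))² = ((2*(-4) + 18) + (-3 + 7))² = ((-8 + 18) + 4)² = (10 + 4)² = 14² = 196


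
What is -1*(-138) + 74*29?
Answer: 2284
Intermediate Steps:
-1*(-138) + 74*29 = 138 + 2146 = 2284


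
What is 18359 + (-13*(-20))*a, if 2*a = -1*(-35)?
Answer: 22909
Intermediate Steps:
a = 35/2 (a = (-1*(-35))/2 = (½)*35 = 35/2 ≈ 17.500)
18359 + (-13*(-20))*a = 18359 - 13*(-20)*(35/2) = 18359 + 260*(35/2) = 18359 + 4550 = 22909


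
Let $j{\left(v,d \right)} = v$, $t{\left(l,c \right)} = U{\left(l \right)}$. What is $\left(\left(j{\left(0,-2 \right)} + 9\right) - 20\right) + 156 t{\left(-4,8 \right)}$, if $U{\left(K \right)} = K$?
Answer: $-635$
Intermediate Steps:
$t{\left(l,c \right)} = l$
$\left(\left(j{\left(0,-2 \right)} + 9\right) - 20\right) + 156 t{\left(-4,8 \right)} = \left(\left(0 + 9\right) - 20\right) + 156 \left(-4\right) = \left(9 - 20\right) - 624 = -11 - 624 = -635$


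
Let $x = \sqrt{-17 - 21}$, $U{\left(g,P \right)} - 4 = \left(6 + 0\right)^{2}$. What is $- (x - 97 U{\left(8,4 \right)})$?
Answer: $3880 - i \sqrt{38} \approx 3880.0 - 6.1644 i$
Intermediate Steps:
$U{\left(g,P \right)} = 40$ ($U{\left(g,P \right)} = 4 + \left(6 + 0\right)^{2} = 4 + 6^{2} = 4 + 36 = 40$)
$x = i \sqrt{38}$ ($x = \sqrt{-38} = i \sqrt{38} \approx 6.1644 i$)
$- (x - 97 U{\left(8,4 \right)}) = - (i \sqrt{38} - 3880) = - (-3880 + i \sqrt{38}) = 3880 - i \sqrt{38}$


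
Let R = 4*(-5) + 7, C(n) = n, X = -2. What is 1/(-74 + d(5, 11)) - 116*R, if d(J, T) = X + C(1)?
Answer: 113099/75 ≈ 1508.0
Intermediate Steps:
d(J, T) = -1 (d(J, T) = -2 + 1 = -1)
R = -13 (R = -20 + 7 = -13)
1/(-74 + d(5, 11)) - 116*R = 1/(-74 - 1) - 116*(-13) = 1/(-75) + 1508 = -1/75 + 1508 = 113099/75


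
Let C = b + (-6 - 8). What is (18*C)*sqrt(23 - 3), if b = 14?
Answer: 0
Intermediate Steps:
C = 0 (C = 14 + (-6 - 8) = 14 - 14 = 0)
(18*C)*sqrt(23 - 3) = (18*0)*sqrt(23 - 3) = 0*sqrt(20) = 0*(2*sqrt(5)) = 0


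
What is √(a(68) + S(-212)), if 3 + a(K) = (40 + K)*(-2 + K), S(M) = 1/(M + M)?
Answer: √320225894/212 ≈ 84.410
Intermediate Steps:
S(M) = 1/(2*M)
a(K) = -3 + (-2 + K)*(40 + K) (a(K) = -3 + (40 + K)*(-2 + K) = -3 + (-2 + K)*(40 + K))
√(a(68) + S(-212)) = √((-83 + 68² + 38*68) + (½)/(-212)) = √((-83 + 4624 + 2584) + (½)*(-1/212)) = √(7125 - 1/424) = √(3020999/424) = √320225894/212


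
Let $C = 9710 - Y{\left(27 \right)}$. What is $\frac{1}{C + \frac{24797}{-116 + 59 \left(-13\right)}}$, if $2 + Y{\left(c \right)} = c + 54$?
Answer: $\frac{883}{8479376} \approx 0.00010414$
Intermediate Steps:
$Y{\left(c \right)} = 52 + c$ ($Y{\left(c \right)} = -2 + \left(c + 54\right) = -2 + \left(54 + c\right) = 52 + c$)
$C = 9631$ ($C = 9710 - \left(52 + 27\right) = 9710 - 79 = 9631$)
$\frac{1}{C + \frac{24797}{-116 + 59 \left(-13\right)}} = \frac{1}{9631 + \frac{24797}{-116 + 59 \left(-13\right)}} = \frac{1}{9631 + \frac{24797}{-116 - 767}} = \frac{1}{9631 + \frac{24797}{-883}} = \frac{1}{9631 + 24797 \left(- \frac{1}{883}\right)} = \frac{1}{9631 - \frac{24797}{883}} = \frac{1}{\frac{8479376}{883}} = \frac{883}{8479376}$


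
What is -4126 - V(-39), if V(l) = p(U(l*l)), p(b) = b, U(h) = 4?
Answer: -4130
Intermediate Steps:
V(l) = 4
-4126 - V(-39) = -4126 - 1*4 = -4126 - 4 = -4130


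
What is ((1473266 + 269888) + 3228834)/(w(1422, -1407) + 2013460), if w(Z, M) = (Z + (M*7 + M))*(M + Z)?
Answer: 2485994/932975 ≈ 2.6646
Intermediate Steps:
w(Z, M) = (M + Z)*(Z + 8*M) (w(Z, M) = (Z + (7*M + M))*(M + Z) = (Z + 8*M)*(M + Z) = (M + Z)*(Z + 8*M))
((1473266 + 269888) + 3228834)/(w(1422, -1407) + 2013460) = ((1473266 + 269888) + 3228834)/((1422² + 8*(-1407)² + 9*(-1407)*1422) + 2013460) = (1743154 + 3228834)/((2022084 + 8*1979649 - 18006786) + 2013460) = 4971988/((2022084 + 15837192 - 18006786) + 2013460) = 4971988/(-147510 + 2013460) = 4971988/1865950 = 4971988*(1/1865950) = 2485994/932975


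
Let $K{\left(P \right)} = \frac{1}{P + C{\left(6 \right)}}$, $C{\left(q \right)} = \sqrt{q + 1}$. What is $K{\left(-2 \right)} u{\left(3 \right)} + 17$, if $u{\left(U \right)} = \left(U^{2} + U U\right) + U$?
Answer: $31 + 7 \sqrt{7} \approx 49.52$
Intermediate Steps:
$C{\left(q \right)} = \sqrt{1 + q}$
$u{\left(U \right)} = U + 2 U^{2}$ ($u{\left(U \right)} = \left(U^{2} + U^{2}\right) + U = 2 U^{2} + U = U + 2 U^{2}$)
$K{\left(P \right)} = \frac{1}{P + \sqrt{7}}$ ($K{\left(P \right)} = \frac{1}{P + \sqrt{1 + 6}} = \frac{1}{P + \sqrt{7}}$)
$K{\left(-2 \right)} u{\left(3 \right)} + 17 = \frac{3 \left(1 + 2 \cdot 3\right)}{-2 + \sqrt{7}} + 17 = \frac{3 \left(1 + 6\right)}{-2 + \sqrt{7}} + 17 = \frac{3 \cdot 7}{-2 + \sqrt{7}} + 17 = \frac{1}{-2 + \sqrt{7}} \cdot 21 + 17 = \frac{21}{-2 + \sqrt{7}} + 17 = 17 + \frac{21}{-2 + \sqrt{7}}$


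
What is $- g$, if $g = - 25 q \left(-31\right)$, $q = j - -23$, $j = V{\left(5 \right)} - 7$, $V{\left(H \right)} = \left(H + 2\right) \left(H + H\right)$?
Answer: $-66650$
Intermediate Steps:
$V{\left(H \right)} = 2 H \left(2 + H\right)$ ($V{\left(H \right)} = \left(2 + H\right) 2 H = 2 H \left(2 + H\right)$)
$j = 63$ ($j = 2 \cdot 5 \left(2 + 5\right) - 7 = 2 \cdot 5 \cdot 7 - 7 = 70 - 7 = 63$)
$q = 86$ ($q = 63 - -23 = 63 + 23 = 86$)
$g = 66650$ ($g = \left(-25\right) 86 \left(-31\right) = \left(-2150\right) \left(-31\right) = 66650$)
$- g = \left(-1\right) 66650 = -66650$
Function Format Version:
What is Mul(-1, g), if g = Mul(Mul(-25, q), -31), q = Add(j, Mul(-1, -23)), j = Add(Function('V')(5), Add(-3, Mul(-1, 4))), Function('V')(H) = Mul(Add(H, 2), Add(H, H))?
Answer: -66650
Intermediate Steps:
Function('V')(H) = Mul(2, H, Add(2, H)) (Function('V')(H) = Mul(Add(2, H), Mul(2, H)) = Mul(2, H, Add(2, H)))
j = 63 (j = Add(Mul(2, 5, Add(2, 5)), Add(-3, Mul(-1, 4))) = Add(Mul(2, 5, 7), Add(-3, -4)) = Add(70, -7) = 63)
q = 86 (q = Add(63, Mul(-1, -23)) = Add(63, 23) = 86)
g = 66650 (g = Mul(Mul(-25, 86), -31) = Mul(-2150, -31) = 66650)
Mul(-1, g) = Mul(-1, 66650) = -66650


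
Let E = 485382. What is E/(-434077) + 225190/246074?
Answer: -10845045319/53407531849 ≈ -0.20306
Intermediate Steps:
E/(-434077) + 225190/246074 = 485382/(-434077) + 225190/246074 = 485382*(-1/434077) + 225190*(1/246074) = -485382/434077 + 112595/123037 = -10845045319/53407531849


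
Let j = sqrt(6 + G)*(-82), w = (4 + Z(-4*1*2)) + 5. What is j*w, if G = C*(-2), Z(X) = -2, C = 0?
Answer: -574*sqrt(6) ≈ -1406.0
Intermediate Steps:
w = 7 (w = (4 - 2) + 5 = 2 + 5 = 7)
G = 0 (G = 0*(-2) = 0)
j = -82*sqrt(6) (j = sqrt(6 + 0)*(-82) = sqrt(6)*(-82) = -82*sqrt(6) ≈ -200.86)
j*w = -82*sqrt(6)*7 = -574*sqrt(6)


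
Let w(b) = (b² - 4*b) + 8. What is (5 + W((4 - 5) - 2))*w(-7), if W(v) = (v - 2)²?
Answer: 2550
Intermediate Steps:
W(v) = (-2 + v)²
w(b) = 8 + b² - 4*b
(5 + W((4 - 5) - 2))*w(-7) = (5 + (-2 + ((4 - 5) - 2))²)*(8 + (-7)² - 4*(-7)) = (5 + (-2 + (-1 - 2))²)*(8 + 49 + 28) = (5 + (-2 - 3)²)*85 = (5 + (-5)²)*85 = (5 + 25)*85 = 30*85 = 2550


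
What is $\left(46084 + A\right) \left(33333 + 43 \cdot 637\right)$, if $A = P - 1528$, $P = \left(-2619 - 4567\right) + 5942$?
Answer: $2630077888$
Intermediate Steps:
$P = -1244$ ($P = -7186 + 5942 = -1244$)
$A = -2772$ ($A = -1244 - 1528 = -2772$)
$\left(46084 + A\right) \left(33333 + 43 \cdot 637\right) = \left(46084 - 2772\right) \left(33333 + 43 \cdot 637\right) = 43312 \left(33333 + 27391\right) = 43312 \cdot 60724 = 2630077888$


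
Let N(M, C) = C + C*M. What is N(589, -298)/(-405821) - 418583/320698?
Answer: -113484649283/130145983058 ≈ -0.87198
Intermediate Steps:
N(589, -298)/(-405821) - 418583/320698 = -298*(1 + 589)/(-405821) - 418583/320698 = -298*590*(-1/405821) - 418583*1/320698 = -175820*(-1/405821) - 418583/320698 = 175820/405821 - 418583/320698 = -113484649283/130145983058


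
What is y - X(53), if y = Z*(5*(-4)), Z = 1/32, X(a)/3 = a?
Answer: -1277/8 ≈ -159.63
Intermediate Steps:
X(a) = 3*a
Z = 1/32 ≈ 0.031250
y = -5/8 (y = (5*(-4))/32 = (1/32)*(-20) = -5/8 ≈ -0.62500)
y - X(53) = -5/8 - 3*53 = -5/8 - 1*159 = -5/8 - 159 = -1277/8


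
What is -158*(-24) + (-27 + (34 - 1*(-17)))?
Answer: 3816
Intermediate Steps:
-158*(-24) + (-27 + (34 - 1*(-17))) = 3792 + (-27 + (34 + 17)) = 3792 + (-27 + 51) = 3792 + 24 = 3816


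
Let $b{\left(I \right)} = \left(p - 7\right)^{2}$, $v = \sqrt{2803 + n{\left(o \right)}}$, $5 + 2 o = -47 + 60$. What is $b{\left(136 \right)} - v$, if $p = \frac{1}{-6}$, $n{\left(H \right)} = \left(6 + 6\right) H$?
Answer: $\frac{1849}{36} - \sqrt{2851} \approx -2.0336$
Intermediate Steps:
$o = 4$ ($o = - \frac{5}{2} + \frac{-47 + 60}{2} = - \frac{5}{2} + \frac{1}{2} \cdot 13 = - \frac{5}{2} + \frac{13}{2} = 4$)
$n{\left(H \right)} = 12 H$
$v = \sqrt{2851}$ ($v = \sqrt{2803 + 12 \cdot 4} = \sqrt{2803 + 48} = \sqrt{2851} \approx 53.395$)
$p = - \frac{1}{6} \approx -0.16667$
$b{\left(I \right)} = \frac{1849}{36}$ ($b{\left(I \right)} = \left(- \frac{1}{6} - 7\right)^{2} = \left(- \frac{43}{6}\right)^{2} = \frac{1849}{36}$)
$b{\left(136 \right)} - v = \frac{1849}{36} - \sqrt{2851}$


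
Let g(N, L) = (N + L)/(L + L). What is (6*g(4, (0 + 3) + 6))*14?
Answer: 182/3 ≈ 60.667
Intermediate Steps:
g(N, L) = (L + N)/(2*L) (g(N, L) = (L + N)/((2*L)) = (L + N)*(1/(2*L)) = (L + N)/(2*L))
(6*g(4, (0 + 3) + 6))*14 = (6*((((0 + 3) + 6) + 4)/(2*((0 + 3) + 6))))*14 = (6*(((3 + 6) + 4)/(2*(3 + 6))))*14 = (6*((½)*(9 + 4)/9))*14 = (6*((½)*(⅑)*13))*14 = (6*(13/18))*14 = (13/3)*14 = 182/3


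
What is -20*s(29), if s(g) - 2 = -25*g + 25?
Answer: 13960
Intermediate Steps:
s(g) = 27 - 25*g (s(g) = 2 + (-25*g + 25) = 2 + (25 - 25*g) = 27 - 25*g)
-20*s(29) = -20*(27 - 25*29) = -20*(27 - 725) = -20*(-698) = 13960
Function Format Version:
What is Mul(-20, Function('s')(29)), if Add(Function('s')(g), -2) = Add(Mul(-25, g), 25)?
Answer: 13960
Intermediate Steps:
Function('s')(g) = Add(27, Mul(-25, g)) (Function('s')(g) = Add(2, Add(Mul(-25, g), 25)) = Add(2, Add(25, Mul(-25, g))) = Add(27, Mul(-25, g)))
Mul(-20, Function('s')(29)) = Mul(-20, Add(27, Mul(-25, 29))) = Mul(-20, Add(27, -725)) = Mul(-20, -698) = 13960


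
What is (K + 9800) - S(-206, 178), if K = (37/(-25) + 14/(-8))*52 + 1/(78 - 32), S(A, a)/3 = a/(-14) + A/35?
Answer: 11141041/1150 ≈ 9687.9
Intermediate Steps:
S(A, a) = -3*a/14 + 3*A/35 (S(A, a) = 3*(a/(-14) + A/35) = 3*(a*(-1/14) + A*(1/35)) = 3*(-a/14 + A/35) = -3*a/14 + 3*A/35)
K = -193129/1150 (K = (37*(-1/25) + 14*(-1/8))*52 + 1/46 = (-37/25 - 7/4)*52 + 1/46 = -323/100*52 + 1/46 = -4199/25 + 1/46 = -193129/1150 ≈ -167.94)
(K + 9800) - S(-206, 178) = (-193129/1150 + 9800) - (-3/14*178 + (3/35)*(-206)) = 11076871/1150 - (-267/7 - 618/35) = 11076871/1150 - 1*(-279/5) = 11076871/1150 + 279/5 = 11141041/1150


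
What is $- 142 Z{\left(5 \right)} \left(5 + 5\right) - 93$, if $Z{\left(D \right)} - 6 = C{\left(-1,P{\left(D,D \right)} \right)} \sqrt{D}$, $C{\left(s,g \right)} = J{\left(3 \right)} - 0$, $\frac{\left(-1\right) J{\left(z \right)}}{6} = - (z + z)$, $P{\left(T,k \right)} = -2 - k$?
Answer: $-8613 - 51120 \sqrt{5} \approx -1.2292 \cdot 10^{5}$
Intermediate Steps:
$J{\left(z \right)} = 12 z$ ($J{\left(z \right)} = - 6 \left(- (z + z)\right) = - 6 \left(- 2 z\right) = 12 z$)
$C{\left(s,g \right)} = 36$ ($C{\left(s,g \right)} = 12 \cdot 3 - 0 = 36 + 0 = 36$)
$Z{\left(D \right)} = 6 + 36 \sqrt{D}$
$- 142 Z{\left(5 \right)} \left(5 + 5\right) - 93 = - 142 \left(6 + 36 \sqrt{5}\right) \left(5 + 5\right) - 93 = - 142 \left(6 + 36 \sqrt{5}\right) 10 - 93 = - 142 \left(60 + 360 \sqrt{5}\right) - 93 = \left(-8520 - 51120 \sqrt{5}\right) - 93 = -8613 - 51120 \sqrt{5}$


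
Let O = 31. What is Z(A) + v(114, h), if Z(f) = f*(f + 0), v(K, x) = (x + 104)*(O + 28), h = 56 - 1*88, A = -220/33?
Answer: 38632/9 ≈ 4292.4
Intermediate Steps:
A = -20/3 (A = -220*1/33 = -20/3 ≈ -6.6667)
h = -32 (h = 56 - 88 = -32)
v(K, x) = 6136 + 59*x (v(K, x) = (x + 104)*(31 + 28) = (104 + x)*59 = 6136 + 59*x)
Z(f) = f**2 (Z(f) = f*f = f**2)
Z(A) + v(114, h) = (-20/3)**2 + (6136 + 59*(-32)) = 400/9 + (6136 - 1888) = 400/9 + 4248 = 38632/9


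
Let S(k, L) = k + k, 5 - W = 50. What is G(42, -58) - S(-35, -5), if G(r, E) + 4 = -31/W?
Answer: 3001/45 ≈ 66.689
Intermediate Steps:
W = -45 (W = 5 - 1*50 = 5 - 50 = -45)
G(r, E) = -149/45 (G(r, E) = -4 - 31/(-45) = -4 - 31*(-1/45) = -4 + 31/45 = -149/45)
S(k, L) = 2*k
G(42, -58) - S(-35, -5) = -149/45 - 2*(-35) = -149/45 - 1*(-70) = -149/45 + 70 = 3001/45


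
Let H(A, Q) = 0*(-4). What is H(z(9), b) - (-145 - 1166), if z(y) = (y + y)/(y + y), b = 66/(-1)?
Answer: 1311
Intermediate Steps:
b = -66 (b = 66*(-1) = -66)
z(y) = 1 (z(y) = (2*y)/((2*y)) = (2*y)*(1/(2*y)) = 1)
H(A, Q) = 0
H(z(9), b) - (-145 - 1166) = 0 - (-145 - 1166) = 0 - 1*(-1311) = 0 + 1311 = 1311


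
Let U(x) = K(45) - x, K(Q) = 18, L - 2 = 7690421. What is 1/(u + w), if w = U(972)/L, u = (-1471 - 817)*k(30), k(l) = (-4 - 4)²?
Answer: -7690423/1126124021690 ≈ -6.8291e-6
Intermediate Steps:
L = 7690423 (L = 2 + 7690421 = 7690423)
k(l) = 64 (k(l) = (-8)² = 64)
U(x) = 18 - x
u = -146432 (u = (-1471 - 817)*64 = -2288*64 = -146432)
w = -954/7690423 (w = (18 - 1*972)/7690423 = (18 - 972)*(1/7690423) = -954*1/7690423 = -954/7690423 ≈ -0.00012405)
1/(u + w) = 1/(-146432 - 954/7690423) = 1/(-1126124021690/7690423) = -7690423/1126124021690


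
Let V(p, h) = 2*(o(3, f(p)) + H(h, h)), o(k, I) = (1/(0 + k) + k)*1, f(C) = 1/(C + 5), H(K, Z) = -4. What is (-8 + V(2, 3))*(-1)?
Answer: 28/3 ≈ 9.3333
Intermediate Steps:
f(C) = 1/(5 + C)
o(k, I) = k + 1/k (o(k, I) = (1/k + k)*1 = (k + 1/k)*1 = k + 1/k)
V(p, h) = -4/3 (V(p, h) = 2*((3 + 1/3) - 4) = 2*(10/3 - 4) = 2*(-2/3) = -4/3)
(-8 + V(2, 3))*(-1) = (-8 - 4/3)*(-1) = -28/3*(-1) = 28/3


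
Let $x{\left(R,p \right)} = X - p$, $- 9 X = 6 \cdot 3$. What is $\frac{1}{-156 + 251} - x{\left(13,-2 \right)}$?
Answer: $\frac{1}{95} \approx 0.010526$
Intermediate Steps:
$X = -2$ ($X = - \frac{6 \cdot 3}{9} = \left(- \frac{1}{9}\right) 18 = -2$)
$x{\left(R,p \right)} = -2 - p$
$\frac{1}{-156 + 251} - x{\left(13,-2 \right)} = \frac{1}{-156 + 251} - \left(-2 - -2\right) = \frac{1}{95} - \left(-2 + 2\right) = \frac{1}{95} - 0 = \frac{1}{95} + 0 = \frac{1}{95}$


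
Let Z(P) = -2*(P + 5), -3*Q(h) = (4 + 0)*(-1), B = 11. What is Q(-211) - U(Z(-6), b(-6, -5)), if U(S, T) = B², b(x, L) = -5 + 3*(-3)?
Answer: -359/3 ≈ -119.67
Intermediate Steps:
Q(h) = 4/3 (Q(h) = -(4 + 0)*(-1)/3 = -4*(-1)/3 = -⅓*(-4) = 4/3)
Z(P) = -10 - 2*P (Z(P) = -2*(5 + P) = -10 - 2*P)
b(x, L) = -14 (b(x, L) = -5 - 9 = -14)
U(S, T) = 121 (U(S, T) = 11² = 121)
Q(-211) - U(Z(-6), b(-6, -5)) = 4/3 - 1*121 = 4/3 - 121 = -359/3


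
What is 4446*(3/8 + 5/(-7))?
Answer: -42237/28 ≈ -1508.5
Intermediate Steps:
4446*(3/8 + 5/(-7)) = 4446*(3*(⅛) + 5*(-⅐)) = 4446*(3/8 - 5/7) = 4446*(-19/56) = -42237/28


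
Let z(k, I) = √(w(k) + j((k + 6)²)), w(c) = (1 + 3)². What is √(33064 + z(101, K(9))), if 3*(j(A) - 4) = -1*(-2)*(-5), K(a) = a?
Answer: √(297576 + 15*√6)/3 ≈ 181.85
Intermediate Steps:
j(A) = ⅔ (j(A) = 4 + (-1*(-2)*(-5))/3 = 4 + (2*(-5))/3 = 4 + (⅓)*(-10) = 4 - 10/3 = ⅔)
w(c) = 16 (w(c) = 4² = 16)
z(k, I) = 5*√6/3 (z(k, I) = √(16 + ⅔) = √(50/3) = 5*√6/3)
√(33064 + z(101, K(9))) = √(33064 + 5*√6/3)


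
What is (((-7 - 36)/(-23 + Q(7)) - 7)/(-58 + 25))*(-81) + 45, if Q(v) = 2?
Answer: 2529/77 ≈ 32.844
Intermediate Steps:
(((-7 - 36)/(-23 + Q(7)) - 7)/(-58 + 25))*(-81) + 45 = (((-7 - 36)/(-23 + 2) - 7)/(-58 + 25))*(-81) + 45 = ((-43/(-21) - 7)/(-33))*(-81) + 45 = ((-43*(-1/21) - 7)*(-1/33))*(-81) + 45 = ((43/21 - 7)*(-1/33))*(-81) + 45 = -104/21*(-1/33)*(-81) + 45 = (104/693)*(-81) + 45 = -936/77 + 45 = 2529/77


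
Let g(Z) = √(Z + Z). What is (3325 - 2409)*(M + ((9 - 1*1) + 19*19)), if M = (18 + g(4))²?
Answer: 642116 + 65952*√2 ≈ 7.3539e+5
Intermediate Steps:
g(Z) = √2*√Z (g(Z) = √(2*Z) = √2*√Z)
M = (18 + 2*√2)² (M = (18 + √2*√4)² = (18 + √2*2)² = (18 + 2*√2)² ≈ 433.82)
(3325 - 2409)*(M + ((9 - 1*1) + 19*19)) = (3325 - 2409)*((332 + 72*√2) + ((9 - 1*1) + 19*19)) = 916*((332 + 72*√2) + ((9 - 1) + 361)) = 916*((332 + 72*√2) + (8 + 361)) = 916*((332 + 72*√2) + 369) = 916*(701 + 72*√2) = 642116 + 65952*√2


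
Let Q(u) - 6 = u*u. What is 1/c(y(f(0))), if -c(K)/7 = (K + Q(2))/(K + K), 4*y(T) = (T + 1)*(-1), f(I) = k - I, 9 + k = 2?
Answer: -6/161 ≈ -0.037267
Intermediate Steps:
k = -7 (k = -9 + 2 = -7)
f(I) = -7 - I
Q(u) = 6 + u² (Q(u) = 6 + u*u = 6 + u²)
y(T) = -¼ - T/4 (y(T) = ((T + 1)*(-1))/4 = ((1 + T)*(-1))/4 = (-1 - T)/4 = -¼ - T/4)
c(K) = -7*(10 + K)/(2*K) (c(K) = -7*(K + (6 + 2²))/(K + K) = -7*(K + (6 + 4))/(2*K) = -7*(K + 10)*1/(2*K) = -7*(10 + K)*1/(2*K) = -7*(10 + K)/(2*K))
1/c(y(f(0))) = 1/(-7/2 - 35/(-¼ - (-7 - 1*0)/4)) = 1/(-7/2 - 35/(-¼ - (-7 + 0)/4)) = 1/(-7/2 - 35/(-¼ - ¼*(-7))) = 1/(-7/2 - 35/(-¼ + 7/4)) = 1/(-7/2 - 35/3/2) = 1/(-7/2 - 35*⅔) = 1/(-7/2 - 70/3) = 1/(-161/6) = -6/161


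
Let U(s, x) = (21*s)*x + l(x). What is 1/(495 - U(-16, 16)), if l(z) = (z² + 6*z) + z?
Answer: 1/5503 ≈ 0.00018172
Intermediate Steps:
l(z) = z² + 7*z
U(s, x) = x*(7 + x) + 21*s*x (U(s, x) = (21*s)*x + x*(7 + x) = 21*s*x + x*(7 + x) = x*(7 + x) + 21*s*x)
1/(495 - U(-16, 16)) = 1/(495 - 16*(7 + 16 + 21*(-16))) = 1/(495 - 16*(7 + 16 - 336)) = 1/(495 - 16*(-313)) = 1/(495 - 1*(-5008)) = 1/(495 + 5008) = 1/5503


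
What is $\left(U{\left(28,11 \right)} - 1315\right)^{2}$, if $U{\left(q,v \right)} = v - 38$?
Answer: $1800964$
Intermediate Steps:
$U{\left(q,v \right)} = -38 + v$
$\left(U{\left(28,11 \right)} - 1315\right)^{2} = \left(\left(-38 + 11\right) - 1315\right)^{2} = \left(-27 - 1315\right)^{2} = \left(-1342\right)^{2} = 1800964$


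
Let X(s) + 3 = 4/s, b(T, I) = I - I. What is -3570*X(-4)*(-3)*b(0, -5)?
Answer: 0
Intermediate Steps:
b(T, I) = 0
X(s) = -3 + 4/s
-3570*X(-4)*(-3)*b(0, -5) = -3570*(-3 + 4/(-4))*(-3)*0 = -3570*(-3 + 4*(-1/4))*(-3)*0 = -3570*(-3 - 1)*(-3)*0 = -3570*(-4*(-3))*0 = -42840*0 = -3570*0 = 0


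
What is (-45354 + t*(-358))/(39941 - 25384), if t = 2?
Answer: -46070/14557 ≈ -3.1648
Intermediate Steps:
(-45354 + t*(-358))/(39941 - 25384) = (-45354 + 2*(-358))/(39941 - 25384) = (-45354 - 716)/14557 = -46070*1/14557 = -46070/14557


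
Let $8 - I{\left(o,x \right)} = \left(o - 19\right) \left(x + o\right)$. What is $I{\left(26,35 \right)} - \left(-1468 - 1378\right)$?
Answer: $2427$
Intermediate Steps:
$I{\left(o,x \right)} = 8 - \left(-19 + o\right) \left(o + x\right)$ ($I{\left(o,x \right)} = 8 - \left(o - 19\right) \left(x + o\right) = 8 - \left(-19 + o\right) \left(o + x\right)$)
$I{\left(26,35 \right)} - \left(-1468 - 1378\right) = \left(8 - 26^{2} + 19 \cdot 26 + 19 \cdot 35 - 26 \cdot 35\right) - \left(-1468 - 1378\right) = \left(8 - 676 + 494 + 665 - 910\right) - \left(-1468 - 1378\right) = \left(8 - 676 + 494 + 665 - 910\right) - -2846 = -419 + 2846 = 2427$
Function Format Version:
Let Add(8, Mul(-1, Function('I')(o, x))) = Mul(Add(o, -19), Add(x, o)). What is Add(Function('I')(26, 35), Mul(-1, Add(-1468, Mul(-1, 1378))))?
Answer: 2427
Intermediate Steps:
Function('I')(o, x) = Add(8, Mul(-1, Add(-19, o), Add(o, x))) (Function('I')(o, x) = Add(8, Mul(-1, Mul(Add(o, -19), Add(x, o)))) = Add(8, Mul(-1, Mul(Add(-19, o), Add(o, x)))) = Add(8, Mul(-1, Add(-19, o), Add(o, x))))
Add(Function('I')(26, 35), Mul(-1, Add(-1468, Mul(-1, 1378)))) = Add(Add(8, Mul(-1, Pow(26, 2)), Mul(19, 26), Mul(19, 35), Mul(-1, 26, 35)), Mul(-1, Add(-1468, Mul(-1, 1378)))) = Add(Add(8, Mul(-1, 676), 494, 665, -910), Mul(-1, Add(-1468, -1378))) = Add(Add(8, -676, 494, 665, -910), Mul(-1, -2846)) = Add(-419, 2846) = 2427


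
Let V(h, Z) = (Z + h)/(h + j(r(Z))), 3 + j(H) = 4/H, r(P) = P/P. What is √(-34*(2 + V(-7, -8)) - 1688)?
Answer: I*√1841 ≈ 42.907*I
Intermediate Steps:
r(P) = 1
j(H) = -3 + 4/H
V(h, Z) = (Z + h)/(1 + h) (V(h, Z) = (Z + h)/(h + (-3 + 4/1)) = (Z + h)/(h + (-3 + 4*1)) = (Z + h)/(h + (-3 + 4)) = (Z + h)/(h + 1) = (Z + h)/(1 + h))
√(-34*(2 + V(-7, -8)) - 1688) = √(-34*(2 + (-8 - 7)/(1 - 7)) - 1688) = √(-34*(2 - 15/(-6)) - 1688) = √(-34*(2 - ⅙*(-15)) - 1688) = √(-34*(2 + 5/2) - 1688) = √(-34*9/2 - 1688) = √(-153 - 1688) = √(-1841) = I*√1841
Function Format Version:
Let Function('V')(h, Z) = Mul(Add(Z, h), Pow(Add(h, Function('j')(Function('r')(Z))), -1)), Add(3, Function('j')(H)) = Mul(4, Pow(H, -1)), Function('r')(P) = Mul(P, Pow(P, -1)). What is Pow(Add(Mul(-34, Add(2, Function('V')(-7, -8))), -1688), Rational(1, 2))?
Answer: Mul(I, Pow(1841, Rational(1, 2))) ≈ Mul(42.907, I)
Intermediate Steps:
Function('r')(P) = 1
Function('j')(H) = Add(-3, Mul(4, Pow(H, -1)))
Function('V')(h, Z) = Mul(Pow(Add(1, h), -1), Add(Z, h)) (Function('V')(h, Z) = Mul(Add(Z, h), Pow(Add(h, Add(-3, Mul(4, Pow(1, -1)))), -1)) = Mul(Add(Z, h), Pow(Add(h, Add(-3, Mul(4, 1))), -1)) = Mul(Add(Z, h), Pow(Add(h, Add(-3, 4)), -1)) = Mul(Add(Z, h), Pow(Add(h, 1), -1)) = Mul(Add(Z, h), Pow(Add(1, h), -1)) = Mul(Pow(Add(1, h), -1), Add(Z, h)))
Pow(Add(Mul(-34, Add(2, Function('V')(-7, -8))), -1688), Rational(1, 2)) = Pow(Add(Mul(-34, Add(2, Mul(Pow(Add(1, -7), -1), Add(-8, -7)))), -1688), Rational(1, 2)) = Pow(Add(Mul(-34, Add(2, Mul(Pow(-6, -1), -15))), -1688), Rational(1, 2)) = Pow(Add(Mul(-34, Add(2, Mul(Rational(-1, 6), -15))), -1688), Rational(1, 2)) = Pow(Add(Mul(-34, Add(2, Rational(5, 2))), -1688), Rational(1, 2)) = Pow(Add(Mul(-34, Rational(9, 2)), -1688), Rational(1, 2)) = Pow(Add(-153, -1688), Rational(1, 2)) = Pow(-1841, Rational(1, 2)) = Mul(I, Pow(1841, Rational(1, 2)))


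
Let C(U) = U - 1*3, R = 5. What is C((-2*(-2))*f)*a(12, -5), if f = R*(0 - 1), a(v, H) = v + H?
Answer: -161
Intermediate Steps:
a(v, H) = H + v
f = -5 (f = 5*(0 - 1) = 5*(-1) = -5)
C(U) = -3 + U (C(U) = U - 3 = -3 + U)
C((-2*(-2))*f)*a(12, -5) = (-3 - 2*(-2)*(-5))*(-5 + 12) = (-3 + 4*(-5))*7 = (-3 - 20)*7 = -23*7 = -161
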